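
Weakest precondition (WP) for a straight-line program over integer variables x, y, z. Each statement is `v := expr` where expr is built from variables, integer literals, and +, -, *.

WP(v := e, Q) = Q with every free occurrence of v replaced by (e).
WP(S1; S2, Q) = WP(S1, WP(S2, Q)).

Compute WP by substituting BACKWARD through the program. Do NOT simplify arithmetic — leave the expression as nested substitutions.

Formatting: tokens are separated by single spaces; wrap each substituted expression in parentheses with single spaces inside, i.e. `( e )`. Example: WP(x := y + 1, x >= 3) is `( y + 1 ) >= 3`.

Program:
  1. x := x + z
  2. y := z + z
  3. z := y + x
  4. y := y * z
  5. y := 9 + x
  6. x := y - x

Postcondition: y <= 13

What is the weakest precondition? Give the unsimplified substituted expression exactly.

post: y <= 13
stmt 6: x := y - x  -- replace 0 occurrence(s) of x with (y - x)
  => y <= 13
stmt 5: y := 9 + x  -- replace 1 occurrence(s) of y with (9 + x)
  => ( 9 + x ) <= 13
stmt 4: y := y * z  -- replace 0 occurrence(s) of y with (y * z)
  => ( 9 + x ) <= 13
stmt 3: z := y + x  -- replace 0 occurrence(s) of z with (y + x)
  => ( 9 + x ) <= 13
stmt 2: y := z + z  -- replace 0 occurrence(s) of y with (z + z)
  => ( 9 + x ) <= 13
stmt 1: x := x + z  -- replace 1 occurrence(s) of x with (x + z)
  => ( 9 + ( x + z ) ) <= 13

Answer: ( 9 + ( x + z ) ) <= 13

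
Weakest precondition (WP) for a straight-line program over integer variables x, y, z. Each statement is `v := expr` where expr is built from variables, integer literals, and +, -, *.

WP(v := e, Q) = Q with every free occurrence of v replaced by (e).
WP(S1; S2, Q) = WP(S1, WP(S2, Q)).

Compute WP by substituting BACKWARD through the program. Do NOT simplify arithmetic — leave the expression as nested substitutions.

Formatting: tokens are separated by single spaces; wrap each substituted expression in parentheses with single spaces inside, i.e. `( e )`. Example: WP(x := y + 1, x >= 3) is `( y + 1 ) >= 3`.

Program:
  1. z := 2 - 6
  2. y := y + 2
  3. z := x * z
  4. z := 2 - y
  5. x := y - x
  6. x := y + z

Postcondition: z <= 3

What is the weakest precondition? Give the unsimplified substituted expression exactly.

Answer: ( 2 - ( y + 2 ) ) <= 3

Derivation:
post: z <= 3
stmt 6: x := y + z  -- replace 0 occurrence(s) of x with (y + z)
  => z <= 3
stmt 5: x := y - x  -- replace 0 occurrence(s) of x with (y - x)
  => z <= 3
stmt 4: z := 2 - y  -- replace 1 occurrence(s) of z with (2 - y)
  => ( 2 - y ) <= 3
stmt 3: z := x * z  -- replace 0 occurrence(s) of z with (x * z)
  => ( 2 - y ) <= 3
stmt 2: y := y + 2  -- replace 1 occurrence(s) of y with (y + 2)
  => ( 2 - ( y + 2 ) ) <= 3
stmt 1: z := 2 - 6  -- replace 0 occurrence(s) of z with (2 - 6)
  => ( 2 - ( y + 2 ) ) <= 3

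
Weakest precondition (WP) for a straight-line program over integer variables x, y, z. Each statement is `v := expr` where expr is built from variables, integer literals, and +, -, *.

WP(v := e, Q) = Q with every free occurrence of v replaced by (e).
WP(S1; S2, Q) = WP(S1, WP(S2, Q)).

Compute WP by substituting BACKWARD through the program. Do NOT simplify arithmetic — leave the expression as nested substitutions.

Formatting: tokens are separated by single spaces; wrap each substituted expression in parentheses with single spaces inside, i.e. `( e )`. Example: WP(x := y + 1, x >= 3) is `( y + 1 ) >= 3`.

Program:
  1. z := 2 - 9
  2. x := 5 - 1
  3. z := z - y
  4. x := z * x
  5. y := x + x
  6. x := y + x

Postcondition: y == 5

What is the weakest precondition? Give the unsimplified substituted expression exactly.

post: y == 5
stmt 6: x := y + x  -- replace 0 occurrence(s) of x with (y + x)
  => y == 5
stmt 5: y := x + x  -- replace 1 occurrence(s) of y with (x + x)
  => ( x + x ) == 5
stmt 4: x := z * x  -- replace 2 occurrence(s) of x with (z * x)
  => ( ( z * x ) + ( z * x ) ) == 5
stmt 3: z := z - y  -- replace 2 occurrence(s) of z with (z - y)
  => ( ( ( z - y ) * x ) + ( ( z - y ) * x ) ) == 5
stmt 2: x := 5 - 1  -- replace 2 occurrence(s) of x with (5 - 1)
  => ( ( ( z - y ) * ( 5 - 1 ) ) + ( ( z - y ) * ( 5 - 1 ) ) ) == 5
stmt 1: z := 2 - 9  -- replace 2 occurrence(s) of z with (2 - 9)
  => ( ( ( ( 2 - 9 ) - y ) * ( 5 - 1 ) ) + ( ( ( 2 - 9 ) - y ) * ( 5 - 1 ) ) ) == 5

Answer: ( ( ( ( 2 - 9 ) - y ) * ( 5 - 1 ) ) + ( ( ( 2 - 9 ) - y ) * ( 5 - 1 ) ) ) == 5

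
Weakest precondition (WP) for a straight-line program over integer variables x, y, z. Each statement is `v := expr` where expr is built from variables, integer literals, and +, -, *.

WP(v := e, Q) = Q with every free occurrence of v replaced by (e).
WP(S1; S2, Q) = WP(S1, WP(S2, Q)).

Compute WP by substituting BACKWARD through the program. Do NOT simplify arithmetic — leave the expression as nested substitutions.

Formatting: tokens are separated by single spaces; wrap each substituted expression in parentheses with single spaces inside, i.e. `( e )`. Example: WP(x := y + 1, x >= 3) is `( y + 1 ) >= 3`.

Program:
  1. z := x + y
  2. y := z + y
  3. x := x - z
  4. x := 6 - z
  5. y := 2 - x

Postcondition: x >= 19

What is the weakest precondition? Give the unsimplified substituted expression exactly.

Answer: ( 6 - ( x + y ) ) >= 19

Derivation:
post: x >= 19
stmt 5: y := 2 - x  -- replace 0 occurrence(s) of y with (2 - x)
  => x >= 19
stmt 4: x := 6 - z  -- replace 1 occurrence(s) of x with (6 - z)
  => ( 6 - z ) >= 19
stmt 3: x := x - z  -- replace 0 occurrence(s) of x with (x - z)
  => ( 6 - z ) >= 19
stmt 2: y := z + y  -- replace 0 occurrence(s) of y with (z + y)
  => ( 6 - z ) >= 19
stmt 1: z := x + y  -- replace 1 occurrence(s) of z with (x + y)
  => ( 6 - ( x + y ) ) >= 19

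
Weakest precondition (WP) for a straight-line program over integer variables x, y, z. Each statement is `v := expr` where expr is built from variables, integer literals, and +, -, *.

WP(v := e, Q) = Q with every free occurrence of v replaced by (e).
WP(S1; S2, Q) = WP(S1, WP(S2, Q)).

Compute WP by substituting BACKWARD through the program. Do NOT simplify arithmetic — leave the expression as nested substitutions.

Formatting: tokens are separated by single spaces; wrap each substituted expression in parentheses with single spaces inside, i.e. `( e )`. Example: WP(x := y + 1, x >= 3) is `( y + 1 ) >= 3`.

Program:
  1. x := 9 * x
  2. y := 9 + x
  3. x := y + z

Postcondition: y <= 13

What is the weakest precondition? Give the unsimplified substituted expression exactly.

Answer: ( 9 + ( 9 * x ) ) <= 13

Derivation:
post: y <= 13
stmt 3: x := y + z  -- replace 0 occurrence(s) of x with (y + z)
  => y <= 13
stmt 2: y := 9 + x  -- replace 1 occurrence(s) of y with (9 + x)
  => ( 9 + x ) <= 13
stmt 1: x := 9 * x  -- replace 1 occurrence(s) of x with (9 * x)
  => ( 9 + ( 9 * x ) ) <= 13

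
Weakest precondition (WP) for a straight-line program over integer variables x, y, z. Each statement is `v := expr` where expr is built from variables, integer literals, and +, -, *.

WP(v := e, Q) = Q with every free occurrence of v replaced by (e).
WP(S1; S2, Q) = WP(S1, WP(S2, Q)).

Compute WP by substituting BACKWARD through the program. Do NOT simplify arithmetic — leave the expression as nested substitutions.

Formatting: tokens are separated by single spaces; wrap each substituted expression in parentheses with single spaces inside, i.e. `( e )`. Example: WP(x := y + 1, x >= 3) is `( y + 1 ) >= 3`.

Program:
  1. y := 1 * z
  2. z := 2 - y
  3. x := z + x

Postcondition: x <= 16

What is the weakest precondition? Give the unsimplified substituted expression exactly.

post: x <= 16
stmt 3: x := z + x  -- replace 1 occurrence(s) of x with (z + x)
  => ( z + x ) <= 16
stmt 2: z := 2 - y  -- replace 1 occurrence(s) of z with (2 - y)
  => ( ( 2 - y ) + x ) <= 16
stmt 1: y := 1 * z  -- replace 1 occurrence(s) of y with (1 * z)
  => ( ( 2 - ( 1 * z ) ) + x ) <= 16

Answer: ( ( 2 - ( 1 * z ) ) + x ) <= 16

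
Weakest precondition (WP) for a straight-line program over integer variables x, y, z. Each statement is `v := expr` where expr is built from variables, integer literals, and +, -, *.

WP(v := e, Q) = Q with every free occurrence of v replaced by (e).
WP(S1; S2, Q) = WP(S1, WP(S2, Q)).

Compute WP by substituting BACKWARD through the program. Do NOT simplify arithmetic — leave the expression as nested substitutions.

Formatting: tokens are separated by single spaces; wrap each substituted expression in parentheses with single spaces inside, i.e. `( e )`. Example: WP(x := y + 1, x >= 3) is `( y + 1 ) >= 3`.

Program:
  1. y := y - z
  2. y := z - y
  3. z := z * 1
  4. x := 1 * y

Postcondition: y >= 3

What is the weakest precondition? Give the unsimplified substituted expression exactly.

Answer: ( z - ( y - z ) ) >= 3

Derivation:
post: y >= 3
stmt 4: x := 1 * y  -- replace 0 occurrence(s) of x with (1 * y)
  => y >= 3
stmt 3: z := z * 1  -- replace 0 occurrence(s) of z with (z * 1)
  => y >= 3
stmt 2: y := z - y  -- replace 1 occurrence(s) of y with (z - y)
  => ( z - y ) >= 3
stmt 1: y := y - z  -- replace 1 occurrence(s) of y with (y - z)
  => ( z - ( y - z ) ) >= 3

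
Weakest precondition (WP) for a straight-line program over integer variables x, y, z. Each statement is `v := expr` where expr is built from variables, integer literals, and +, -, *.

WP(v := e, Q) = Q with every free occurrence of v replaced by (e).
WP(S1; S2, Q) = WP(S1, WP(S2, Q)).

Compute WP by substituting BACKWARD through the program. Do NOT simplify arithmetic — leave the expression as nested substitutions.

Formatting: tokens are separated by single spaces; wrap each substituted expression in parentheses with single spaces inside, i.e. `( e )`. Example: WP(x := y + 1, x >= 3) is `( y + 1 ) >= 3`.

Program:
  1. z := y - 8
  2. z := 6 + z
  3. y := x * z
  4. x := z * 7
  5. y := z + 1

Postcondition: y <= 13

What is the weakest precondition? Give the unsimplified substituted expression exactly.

Answer: ( ( 6 + ( y - 8 ) ) + 1 ) <= 13

Derivation:
post: y <= 13
stmt 5: y := z + 1  -- replace 1 occurrence(s) of y with (z + 1)
  => ( z + 1 ) <= 13
stmt 4: x := z * 7  -- replace 0 occurrence(s) of x with (z * 7)
  => ( z + 1 ) <= 13
stmt 3: y := x * z  -- replace 0 occurrence(s) of y with (x * z)
  => ( z + 1 ) <= 13
stmt 2: z := 6 + z  -- replace 1 occurrence(s) of z with (6 + z)
  => ( ( 6 + z ) + 1 ) <= 13
stmt 1: z := y - 8  -- replace 1 occurrence(s) of z with (y - 8)
  => ( ( 6 + ( y - 8 ) ) + 1 ) <= 13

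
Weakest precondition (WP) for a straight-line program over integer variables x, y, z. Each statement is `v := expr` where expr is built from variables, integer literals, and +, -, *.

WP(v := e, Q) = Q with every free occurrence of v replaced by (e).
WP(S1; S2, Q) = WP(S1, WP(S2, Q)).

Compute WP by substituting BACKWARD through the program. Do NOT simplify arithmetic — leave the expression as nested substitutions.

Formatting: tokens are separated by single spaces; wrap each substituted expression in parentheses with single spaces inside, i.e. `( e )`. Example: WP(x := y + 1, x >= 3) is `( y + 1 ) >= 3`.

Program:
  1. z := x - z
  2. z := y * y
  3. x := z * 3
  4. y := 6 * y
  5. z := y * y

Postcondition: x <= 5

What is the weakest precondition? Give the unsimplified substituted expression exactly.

Answer: ( ( y * y ) * 3 ) <= 5

Derivation:
post: x <= 5
stmt 5: z := y * y  -- replace 0 occurrence(s) of z with (y * y)
  => x <= 5
stmt 4: y := 6 * y  -- replace 0 occurrence(s) of y with (6 * y)
  => x <= 5
stmt 3: x := z * 3  -- replace 1 occurrence(s) of x with (z * 3)
  => ( z * 3 ) <= 5
stmt 2: z := y * y  -- replace 1 occurrence(s) of z with (y * y)
  => ( ( y * y ) * 3 ) <= 5
stmt 1: z := x - z  -- replace 0 occurrence(s) of z with (x - z)
  => ( ( y * y ) * 3 ) <= 5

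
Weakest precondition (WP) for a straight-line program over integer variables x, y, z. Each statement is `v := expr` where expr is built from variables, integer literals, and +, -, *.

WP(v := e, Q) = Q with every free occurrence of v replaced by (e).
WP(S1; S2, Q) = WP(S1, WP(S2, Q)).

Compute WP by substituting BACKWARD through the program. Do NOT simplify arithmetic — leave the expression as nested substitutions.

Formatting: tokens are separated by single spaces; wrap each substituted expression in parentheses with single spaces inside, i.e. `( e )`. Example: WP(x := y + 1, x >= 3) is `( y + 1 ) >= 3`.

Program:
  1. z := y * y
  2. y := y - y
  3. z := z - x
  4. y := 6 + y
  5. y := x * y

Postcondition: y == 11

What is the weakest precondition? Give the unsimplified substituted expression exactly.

Answer: ( x * ( 6 + ( y - y ) ) ) == 11

Derivation:
post: y == 11
stmt 5: y := x * y  -- replace 1 occurrence(s) of y with (x * y)
  => ( x * y ) == 11
stmt 4: y := 6 + y  -- replace 1 occurrence(s) of y with (6 + y)
  => ( x * ( 6 + y ) ) == 11
stmt 3: z := z - x  -- replace 0 occurrence(s) of z with (z - x)
  => ( x * ( 6 + y ) ) == 11
stmt 2: y := y - y  -- replace 1 occurrence(s) of y with (y - y)
  => ( x * ( 6 + ( y - y ) ) ) == 11
stmt 1: z := y * y  -- replace 0 occurrence(s) of z with (y * y)
  => ( x * ( 6 + ( y - y ) ) ) == 11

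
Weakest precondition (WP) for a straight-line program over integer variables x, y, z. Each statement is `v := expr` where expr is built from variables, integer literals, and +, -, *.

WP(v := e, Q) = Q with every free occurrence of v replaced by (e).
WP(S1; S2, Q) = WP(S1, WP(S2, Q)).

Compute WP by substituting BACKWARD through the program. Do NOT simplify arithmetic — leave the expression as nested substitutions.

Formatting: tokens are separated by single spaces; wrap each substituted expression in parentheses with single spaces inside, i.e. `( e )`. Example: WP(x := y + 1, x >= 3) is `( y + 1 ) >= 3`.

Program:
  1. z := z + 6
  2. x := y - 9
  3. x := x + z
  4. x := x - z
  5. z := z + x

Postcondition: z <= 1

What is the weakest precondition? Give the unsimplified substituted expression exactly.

post: z <= 1
stmt 5: z := z + x  -- replace 1 occurrence(s) of z with (z + x)
  => ( z + x ) <= 1
stmt 4: x := x - z  -- replace 1 occurrence(s) of x with (x - z)
  => ( z + ( x - z ) ) <= 1
stmt 3: x := x + z  -- replace 1 occurrence(s) of x with (x + z)
  => ( z + ( ( x + z ) - z ) ) <= 1
stmt 2: x := y - 9  -- replace 1 occurrence(s) of x with (y - 9)
  => ( z + ( ( ( y - 9 ) + z ) - z ) ) <= 1
stmt 1: z := z + 6  -- replace 3 occurrence(s) of z with (z + 6)
  => ( ( z + 6 ) + ( ( ( y - 9 ) + ( z + 6 ) ) - ( z + 6 ) ) ) <= 1

Answer: ( ( z + 6 ) + ( ( ( y - 9 ) + ( z + 6 ) ) - ( z + 6 ) ) ) <= 1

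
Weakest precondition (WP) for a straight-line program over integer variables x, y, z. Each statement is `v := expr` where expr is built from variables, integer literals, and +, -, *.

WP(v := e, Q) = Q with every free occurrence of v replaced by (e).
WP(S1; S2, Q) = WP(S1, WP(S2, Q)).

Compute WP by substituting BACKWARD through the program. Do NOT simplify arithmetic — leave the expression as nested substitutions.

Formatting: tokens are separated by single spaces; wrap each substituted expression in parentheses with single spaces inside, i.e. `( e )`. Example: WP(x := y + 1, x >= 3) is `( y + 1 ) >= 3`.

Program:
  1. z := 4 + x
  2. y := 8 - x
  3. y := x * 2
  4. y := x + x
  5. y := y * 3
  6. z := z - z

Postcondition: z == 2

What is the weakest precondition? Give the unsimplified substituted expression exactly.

Answer: ( ( 4 + x ) - ( 4 + x ) ) == 2

Derivation:
post: z == 2
stmt 6: z := z - z  -- replace 1 occurrence(s) of z with (z - z)
  => ( z - z ) == 2
stmt 5: y := y * 3  -- replace 0 occurrence(s) of y with (y * 3)
  => ( z - z ) == 2
stmt 4: y := x + x  -- replace 0 occurrence(s) of y with (x + x)
  => ( z - z ) == 2
stmt 3: y := x * 2  -- replace 0 occurrence(s) of y with (x * 2)
  => ( z - z ) == 2
stmt 2: y := 8 - x  -- replace 0 occurrence(s) of y with (8 - x)
  => ( z - z ) == 2
stmt 1: z := 4 + x  -- replace 2 occurrence(s) of z with (4 + x)
  => ( ( 4 + x ) - ( 4 + x ) ) == 2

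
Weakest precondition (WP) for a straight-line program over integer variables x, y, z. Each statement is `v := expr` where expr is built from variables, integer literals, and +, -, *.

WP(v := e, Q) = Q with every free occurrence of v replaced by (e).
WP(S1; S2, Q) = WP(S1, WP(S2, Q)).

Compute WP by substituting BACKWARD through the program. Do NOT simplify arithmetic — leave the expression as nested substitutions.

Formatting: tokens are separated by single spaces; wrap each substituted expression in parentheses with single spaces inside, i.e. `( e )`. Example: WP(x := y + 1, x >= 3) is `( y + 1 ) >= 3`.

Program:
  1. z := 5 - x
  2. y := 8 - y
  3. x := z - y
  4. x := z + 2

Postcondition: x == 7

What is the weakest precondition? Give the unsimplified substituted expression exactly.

Answer: ( ( 5 - x ) + 2 ) == 7

Derivation:
post: x == 7
stmt 4: x := z + 2  -- replace 1 occurrence(s) of x with (z + 2)
  => ( z + 2 ) == 7
stmt 3: x := z - y  -- replace 0 occurrence(s) of x with (z - y)
  => ( z + 2 ) == 7
stmt 2: y := 8 - y  -- replace 0 occurrence(s) of y with (8 - y)
  => ( z + 2 ) == 7
stmt 1: z := 5 - x  -- replace 1 occurrence(s) of z with (5 - x)
  => ( ( 5 - x ) + 2 ) == 7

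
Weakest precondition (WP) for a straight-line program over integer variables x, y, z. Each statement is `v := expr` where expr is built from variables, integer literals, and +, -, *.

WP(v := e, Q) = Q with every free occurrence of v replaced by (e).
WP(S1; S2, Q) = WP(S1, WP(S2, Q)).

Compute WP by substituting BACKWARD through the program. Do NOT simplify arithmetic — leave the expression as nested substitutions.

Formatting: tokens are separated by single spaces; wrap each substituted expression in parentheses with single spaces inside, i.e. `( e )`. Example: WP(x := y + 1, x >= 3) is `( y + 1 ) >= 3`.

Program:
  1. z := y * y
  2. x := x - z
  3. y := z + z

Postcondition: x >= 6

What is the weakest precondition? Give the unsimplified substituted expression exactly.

Answer: ( x - ( y * y ) ) >= 6

Derivation:
post: x >= 6
stmt 3: y := z + z  -- replace 0 occurrence(s) of y with (z + z)
  => x >= 6
stmt 2: x := x - z  -- replace 1 occurrence(s) of x with (x - z)
  => ( x - z ) >= 6
stmt 1: z := y * y  -- replace 1 occurrence(s) of z with (y * y)
  => ( x - ( y * y ) ) >= 6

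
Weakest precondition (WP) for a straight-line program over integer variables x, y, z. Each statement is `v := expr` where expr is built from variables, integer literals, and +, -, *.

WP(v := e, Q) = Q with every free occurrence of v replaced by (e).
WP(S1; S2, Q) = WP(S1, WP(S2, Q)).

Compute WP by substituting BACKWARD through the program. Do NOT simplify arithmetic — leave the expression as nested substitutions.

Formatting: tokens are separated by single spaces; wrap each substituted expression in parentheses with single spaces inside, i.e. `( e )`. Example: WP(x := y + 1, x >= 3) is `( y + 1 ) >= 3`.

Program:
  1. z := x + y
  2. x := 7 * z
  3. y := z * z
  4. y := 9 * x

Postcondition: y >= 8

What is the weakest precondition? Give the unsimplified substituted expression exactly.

Answer: ( 9 * ( 7 * ( x + y ) ) ) >= 8

Derivation:
post: y >= 8
stmt 4: y := 9 * x  -- replace 1 occurrence(s) of y with (9 * x)
  => ( 9 * x ) >= 8
stmt 3: y := z * z  -- replace 0 occurrence(s) of y with (z * z)
  => ( 9 * x ) >= 8
stmt 2: x := 7 * z  -- replace 1 occurrence(s) of x with (7 * z)
  => ( 9 * ( 7 * z ) ) >= 8
stmt 1: z := x + y  -- replace 1 occurrence(s) of z with (x + y)
  => ( 9 * ( 7 * ( x + y ) ) ) >= 8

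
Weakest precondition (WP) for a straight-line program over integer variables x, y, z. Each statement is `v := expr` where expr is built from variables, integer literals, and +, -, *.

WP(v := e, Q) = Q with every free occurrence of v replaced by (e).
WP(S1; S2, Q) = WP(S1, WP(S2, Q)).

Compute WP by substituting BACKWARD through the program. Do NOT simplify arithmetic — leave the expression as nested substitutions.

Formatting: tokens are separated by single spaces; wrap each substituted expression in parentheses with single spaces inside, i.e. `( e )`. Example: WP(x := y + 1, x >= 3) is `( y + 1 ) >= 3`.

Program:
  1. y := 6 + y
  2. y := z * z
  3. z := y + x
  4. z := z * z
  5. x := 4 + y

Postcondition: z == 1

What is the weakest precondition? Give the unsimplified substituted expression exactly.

Answer: ( ( ( z * z ) + x ) * ( ( z * z ) + x ) ) == 1

Derivation:
post: z == 1
stmt 5: x := 4 + y  -- replace 0 occurrence(s) of x with (4 + y)
  => z == 1
stmt 4: z := z * z  -- replace 1 occurrence(s) of z with (z * z)
  => ( z * z ) == 1
stmt 3: z := y + x  -- replace 2 occurrence(s) of z with (y + x)
  => ( ( y + x ) * ( y + x ) ) == 1
stmt 2: y := z * z  -- replace 2 occurrence(s) of y with (z * z)
  => ( ( ( z * z ) + x ) * ( ( z * z ) + x ) ) == 1
stmt 1: y := 6 + y  -- replace 0 occurrence(s) of y with (6 + y)
  => ( ( ( z * z ) + x ) * ( ( z * z ) + x ) ) == 1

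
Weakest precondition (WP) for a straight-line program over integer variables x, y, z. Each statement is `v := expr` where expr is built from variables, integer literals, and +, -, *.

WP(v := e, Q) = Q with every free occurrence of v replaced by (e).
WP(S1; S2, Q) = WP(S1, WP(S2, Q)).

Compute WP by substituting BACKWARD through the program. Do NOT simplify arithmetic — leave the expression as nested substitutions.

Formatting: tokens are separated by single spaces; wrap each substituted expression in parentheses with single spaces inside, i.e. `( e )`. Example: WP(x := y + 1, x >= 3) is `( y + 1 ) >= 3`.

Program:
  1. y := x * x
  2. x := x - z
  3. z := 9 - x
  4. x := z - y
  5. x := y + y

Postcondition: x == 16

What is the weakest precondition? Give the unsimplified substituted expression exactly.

post: x == 16
stmt 5: x := y + y  -- replace 1 occurrence(s) of x with (y + y)
  => ( y + y ) == 16
stmt 4: x := z - y  -- replace 0 occurrence(s) of x with (z - y)
  => ( y + y ) == 16
stmt 3: z := 9 - x  -- replace 0 occurrence(s) of z with (9 - x)
  => ( y + y ) == 16
stmt 2: x := x - z  -- replace 0 occurrence(s) of x with (x - z)
  => ( y + y ) == 16
stmt 1: y := x * x  -- replace 2 occurrence(s) of y with (x * x)
  => ( ( x * x ) + ( x * x ) ) == 16

Answer: ( ( x * x ) + ( x * x ) ) == 16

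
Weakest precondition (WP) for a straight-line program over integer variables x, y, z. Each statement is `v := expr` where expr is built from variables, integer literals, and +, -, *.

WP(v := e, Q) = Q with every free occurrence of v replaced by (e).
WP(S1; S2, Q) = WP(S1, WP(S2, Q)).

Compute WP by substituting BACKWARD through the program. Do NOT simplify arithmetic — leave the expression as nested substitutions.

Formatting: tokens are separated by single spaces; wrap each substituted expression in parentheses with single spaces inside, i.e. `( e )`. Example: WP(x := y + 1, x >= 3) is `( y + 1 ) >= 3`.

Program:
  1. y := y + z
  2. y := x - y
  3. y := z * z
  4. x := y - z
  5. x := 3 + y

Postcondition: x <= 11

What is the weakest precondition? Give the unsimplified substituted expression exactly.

Answer: ( 3 + ( z * z ) ) <= 11

Derivation:
post: x <= 11
stmt 5: x := 3 + y  -- replace 1 occurrence(s) of x with (3 + y)
  => ( 3 + y ) <= 11
stmt 4: x := y - z  -- replace 0 occurrence(s) of x with (y - z)
  => ( 3 + y ) <= 11
stmt 3: y := z * z  -- replace 1 occurrence(s) of y with (z * z)
  => ( 3 + ( z * z ) ) <= 11
stmt 2: y := x - y  -- replace 0 occurrence(s) of y with (x - y)
  => ( 3 + ( z * z ) ) <= 11
stmt 1: y := y + z  -- replace 0 occurrence(s) of y with (y + z)
  => ( 3 + ( z * z ) ) <= 11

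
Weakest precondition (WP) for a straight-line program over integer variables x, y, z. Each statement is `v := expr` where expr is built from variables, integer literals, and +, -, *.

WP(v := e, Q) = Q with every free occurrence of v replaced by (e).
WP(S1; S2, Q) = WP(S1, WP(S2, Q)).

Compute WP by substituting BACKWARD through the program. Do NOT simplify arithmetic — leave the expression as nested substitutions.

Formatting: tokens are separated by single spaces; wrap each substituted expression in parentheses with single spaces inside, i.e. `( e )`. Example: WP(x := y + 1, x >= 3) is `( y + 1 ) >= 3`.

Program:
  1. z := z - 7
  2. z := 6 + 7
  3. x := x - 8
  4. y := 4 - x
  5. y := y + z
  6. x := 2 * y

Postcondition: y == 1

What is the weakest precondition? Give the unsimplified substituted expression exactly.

post: y == 1
stmt 6: x := 2 * y  -- replace 0 occurrence(s) of x with (2 * y)
  => y == 1
stmt 5: y := y + z  -- replace 1 occurrence(s) of y with (y + z)
  => ( y + z ) == 1
stmt 4: y := 4 - x  -- replace 1 occurrence(s) of y with (4 - x)
  => ( ( 4 - x ) + z ) == 1
stmt 3: x := x - 8  -- replace 1 occurrence(s) of x with (x - 8)
  => ( ( 4 - ( x - 8 ) ) + z ) == 1
stmt 2: z := 6 + 7  -- replace 1 occurrence(s) of z with (6 + 7)
  => ( ( 4 - ( x - 8 ) ) + ( 6 + 7 ) ) == 1
stmt 1: z := z - 7  -- replace 0 occurrence(s) of z with (z - 7)
  => ( ( 4 - ( x - 8 ) ) + ( 6 + 7 ) ) == 1

Answer: ( ( 4 - ( x - 8 ) ) + ( 6 + 7 ) ) == 1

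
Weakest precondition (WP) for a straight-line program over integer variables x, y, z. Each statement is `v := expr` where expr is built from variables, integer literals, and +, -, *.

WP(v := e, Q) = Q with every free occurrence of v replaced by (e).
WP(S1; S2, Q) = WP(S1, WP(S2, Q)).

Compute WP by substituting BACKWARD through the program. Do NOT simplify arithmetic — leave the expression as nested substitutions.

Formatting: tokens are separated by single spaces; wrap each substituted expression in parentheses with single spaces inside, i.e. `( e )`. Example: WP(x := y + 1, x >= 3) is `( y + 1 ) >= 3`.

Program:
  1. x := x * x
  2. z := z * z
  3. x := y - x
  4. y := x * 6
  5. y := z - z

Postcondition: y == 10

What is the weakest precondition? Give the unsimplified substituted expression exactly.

Answer: ( ( z * z ) - ( z * z ) ) == 10

Derivation:
post: y == 10
stmt 5: y := z - z  -- replace 1 occurrence(s) of y with (z - z)
  => ( z - z ) == 10
stmt 4: y := x * 6  -- replace 0 occurrence(s) of y with (x * 6)
  => ( z - z ) == 10
stmt 3: x := y - x  -- replace 0 occurrence(s) of x with (y - x)
  => ( z - z ) == 10
stmt 2: z := z * z  -- replace 2 occurrence(s) of z with (z * z)
  => ( ( z * z ) - ( z * z ) ) == 10
stmt 1: x := x * x  -- replace 0 occurrence(s) of x with (x * x)
  => ( ( z * z ) - ( z * z ) ) == 10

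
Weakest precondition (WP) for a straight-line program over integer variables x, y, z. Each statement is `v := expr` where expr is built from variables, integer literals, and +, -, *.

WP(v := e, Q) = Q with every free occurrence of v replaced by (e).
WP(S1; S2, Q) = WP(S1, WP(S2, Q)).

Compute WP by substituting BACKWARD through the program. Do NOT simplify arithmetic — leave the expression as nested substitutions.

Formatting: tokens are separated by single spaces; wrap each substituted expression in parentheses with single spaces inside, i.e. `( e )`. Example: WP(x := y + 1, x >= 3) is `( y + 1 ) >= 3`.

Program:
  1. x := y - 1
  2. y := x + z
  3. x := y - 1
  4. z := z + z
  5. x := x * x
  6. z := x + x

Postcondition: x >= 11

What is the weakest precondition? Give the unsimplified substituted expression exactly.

post: x >= 11
stmt 6: z := x + x  -- replace 0 occurrence(s) of z with (x + x)
  => x >= 11
stmt 5: x := x * x  -- replace 1 occurrence(s) of x with (x * x)
  => ( x * x ) >= 11
stmt 4: z := z + z  -- replace 0 occurrence(s) of z with (z + z)
  => ( x * x ) >= 11
stmt 3: x := y - 1  -- replace 2 occurrence(s) of x with (y - 1)
  => ( ( y - 1 ) * ( y - 1 ) ) >= 11
stmt 2: y := x + z  -- replace 2 occurrence(s) of y with (x + z)
  => ( ( ( x + z ) - 1 ) * ( ( x + z ) - 1 ) ) >= 11
stmt 1: x := y - 1  -- replace 2 occurrence(s) of x with (y - 1)
  => ( ( ( ( y - 1 ) + z ) - 1 ) * ( ( ( y - 1 ) + z ) - 1 ) ) >= 11

Answer: ( ( ( ( y - 1 ) + z ) - 1 ) * ( ( ( y - 1 ) + z ) - 1 ) ) >= 11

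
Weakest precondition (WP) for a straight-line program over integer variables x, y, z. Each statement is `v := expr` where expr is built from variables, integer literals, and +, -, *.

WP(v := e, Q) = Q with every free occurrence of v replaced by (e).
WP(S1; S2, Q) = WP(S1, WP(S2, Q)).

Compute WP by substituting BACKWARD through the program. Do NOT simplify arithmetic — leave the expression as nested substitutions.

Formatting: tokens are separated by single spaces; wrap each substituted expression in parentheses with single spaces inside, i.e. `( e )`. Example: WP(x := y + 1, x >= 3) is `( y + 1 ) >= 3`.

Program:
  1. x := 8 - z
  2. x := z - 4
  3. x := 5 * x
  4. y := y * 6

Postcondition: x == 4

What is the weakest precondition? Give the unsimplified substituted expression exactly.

post: x == 4
stmt 4: y := y * 6  -- replace 0 occurrence(s) of y with (y * 6)
  => x == 4
stmt 3: x := 5 * x  -- replace 1 occurrence(s) of x with (5 * x)
  => ( 5 * x ) == 4
stmt 2: x := z - 4  -- replace 1 occurrence(s) of x with (z - 4)
  => ( 5 * ( z - 4 ) ) == 4
stmt 1: x := 8 - z  -- replace 0 occurrence(s) of x with (8 - z)
  => ( 5 * ( z - 4 ) ) == 4

Answer: ( 5 * ( z - 4 ) ) == 4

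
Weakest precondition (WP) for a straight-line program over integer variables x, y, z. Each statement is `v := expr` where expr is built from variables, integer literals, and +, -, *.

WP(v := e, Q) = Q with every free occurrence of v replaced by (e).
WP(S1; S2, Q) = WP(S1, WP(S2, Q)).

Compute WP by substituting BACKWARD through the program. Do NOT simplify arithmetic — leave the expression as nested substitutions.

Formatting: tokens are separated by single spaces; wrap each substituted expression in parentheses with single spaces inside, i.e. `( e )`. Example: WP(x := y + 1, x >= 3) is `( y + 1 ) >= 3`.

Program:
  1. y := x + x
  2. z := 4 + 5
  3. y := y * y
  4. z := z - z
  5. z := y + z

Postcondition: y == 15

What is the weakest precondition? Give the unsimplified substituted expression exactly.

post: y == 15
stmt 5: z := y + z  -- replace 0 occurrence(s) of z with (y + z)
  => y == 15
stmt 4: z := z - z  -- replace 0 occurrence(s) of z with (z - z)
  => y == 15
stmt 3: y := y * y  -- replace 1 occurrence(s) of y with (y * y)
  => ( y * y ) == 15
stmt 2: z := 4 + 5  -- replace 0 occurrence(s) of z with (4 + 5)
  => ( y * y ) == 15
stmt 1: y := x + x  -- replace 2 occurrence(s) of y with (x + x)
  => ( ( x + x ) * ( x + x ) ) == 15

Answer: ( ( x + x ) * ( x + x ) ) == 15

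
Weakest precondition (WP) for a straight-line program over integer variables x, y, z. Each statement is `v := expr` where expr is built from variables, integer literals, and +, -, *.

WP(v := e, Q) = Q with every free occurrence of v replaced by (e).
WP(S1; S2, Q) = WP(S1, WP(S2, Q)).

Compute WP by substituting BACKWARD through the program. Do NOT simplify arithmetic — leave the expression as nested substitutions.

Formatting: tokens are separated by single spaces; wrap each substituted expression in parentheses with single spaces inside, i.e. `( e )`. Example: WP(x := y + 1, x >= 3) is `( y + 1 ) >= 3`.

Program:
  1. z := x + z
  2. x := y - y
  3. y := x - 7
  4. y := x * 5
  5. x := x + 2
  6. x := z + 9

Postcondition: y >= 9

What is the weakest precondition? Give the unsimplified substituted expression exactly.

Answer: ( ( y - y ) * 5 ) >= 9

Derivation:
post: y >= 9
stmt 6: x := z + 9  -- replace 0 occurrence(s) of x with (z + 9)
  => y >= 9
stmt 5: x := x + 2  -- replace 0 occurrence(s) of x with (x + 2)
  => y >= 9
stmt 4: y := x * 5  -- replace 1 occurrence(s) of y with (x * 5)
  => ( x * 5 ) >= 9
stmt 3: y := x - 7  -- replace 0 occurrence(s) of y with (x - 7)
  => ( x * 5 ) >= 9
stmt 2: x := y - y  -- replace 1 occurrence(s) of x with (y - y)
  => ( ( y - y ) * 5 ) >= 9
stmt 1: z := x + z  -- replace 0 occurrence(s) of z with (x + z)
  => ( ( y - y ) * 5 ) >= 9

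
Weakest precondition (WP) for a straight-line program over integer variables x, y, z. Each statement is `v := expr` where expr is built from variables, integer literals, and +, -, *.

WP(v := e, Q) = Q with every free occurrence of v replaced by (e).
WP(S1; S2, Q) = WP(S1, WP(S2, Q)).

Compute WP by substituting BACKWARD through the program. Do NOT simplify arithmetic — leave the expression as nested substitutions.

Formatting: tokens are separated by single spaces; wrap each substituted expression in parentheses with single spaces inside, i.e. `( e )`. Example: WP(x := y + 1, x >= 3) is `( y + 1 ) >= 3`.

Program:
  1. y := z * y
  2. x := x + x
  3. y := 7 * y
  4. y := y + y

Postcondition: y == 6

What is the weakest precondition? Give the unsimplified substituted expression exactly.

post: y == 6
stmt 4: y := y + y  -- replace 1 occurrence(s) of y with (y + y)
  => ( y + y ) == 6
stmt 3: y := 7 * y  -- replace 2 occurrence(s) of y with (7 * y)
  => ( ( 7 * y ) + ( 7 * y ) ) == 6
stmt 2: x := x + x  -- replace 0 occurrence(s) of x with (x + x)
  => ( ( 7 * y ) + ( 7 * y ) ) == 6
stmt 1: y := z * y  -- replace 2 occurrence(s) of y with (z * y)
  => ( ( 7 * ( z * y ) ) + ( 7 * ( z * y ) ) ) == 6

Answer: ( ( 7 * ( z * y ) ) + ( 7 * ( z * y ) ) ) == 6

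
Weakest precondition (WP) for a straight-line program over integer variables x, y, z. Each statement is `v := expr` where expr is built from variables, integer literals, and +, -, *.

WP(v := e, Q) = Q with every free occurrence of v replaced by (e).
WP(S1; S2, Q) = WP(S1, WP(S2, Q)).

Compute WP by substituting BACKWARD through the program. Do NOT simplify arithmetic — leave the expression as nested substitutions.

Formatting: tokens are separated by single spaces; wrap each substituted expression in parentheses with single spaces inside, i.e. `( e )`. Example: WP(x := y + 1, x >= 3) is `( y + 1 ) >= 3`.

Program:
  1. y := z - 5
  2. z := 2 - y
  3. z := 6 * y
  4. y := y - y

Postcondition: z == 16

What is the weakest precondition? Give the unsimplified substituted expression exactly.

post: z == 16
stmt 4: y := y - y  -- replace 0 occurrence(s) of y with (y - y)
  => z == 16
stmt 3: z := 6 * y  -- replace 1 occurrence(s) of z with (6 * y)
  => ( 6 * y ) == 16
stmt 2: z := 2 - y  -- replace 0 occurrence(s) of z with (2 - y)
  => ( 6 * y ) == 16
stmt 1: y := z - 5  -- replace 1 occurrence(s) of y with (z - 5)
  => ( 6 * ( z - 5 ) ) == 16

Answer: ( 6 * ( z - 5 ) ) == 16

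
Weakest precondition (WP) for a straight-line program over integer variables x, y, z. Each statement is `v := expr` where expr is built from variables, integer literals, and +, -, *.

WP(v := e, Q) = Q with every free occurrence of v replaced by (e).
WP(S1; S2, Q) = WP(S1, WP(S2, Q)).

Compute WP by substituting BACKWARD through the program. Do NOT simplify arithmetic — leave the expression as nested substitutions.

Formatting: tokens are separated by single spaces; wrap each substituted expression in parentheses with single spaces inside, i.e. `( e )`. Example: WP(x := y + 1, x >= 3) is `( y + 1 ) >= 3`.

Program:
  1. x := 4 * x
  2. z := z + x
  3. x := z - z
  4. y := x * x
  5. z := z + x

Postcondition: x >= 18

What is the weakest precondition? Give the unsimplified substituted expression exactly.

post: x >= 18
stmt 5: z := z + x  -- replace 0 occurrence(s) of z with (z + x)
  => x >= 18
stmt 4: y := x * x  -- replace 0 occurrence(s) of y with (x * x)
  => x >= 18
stmt 3: x := z - z  -- replace 1 occurrence(s) of x with (z - z)
  => ( z - z ) >= 18
stmt 2: z := z + x  -- replace 2 occurrence(s) of z with (z + x)
  => ( ( z + x ) - ( z + x ) ) >= 18
stmt 1: x := 4 * x  -- replace 2 occurrence(s) of x with (4 * x)
  => ( ( z + ( 4 * x ) ) - ( z + ( 4 * x ) ) ) >= 18

Answer: ( ( z + ( 4 * x ) ) - ( z + ( 4 * x ) ) ) >= 18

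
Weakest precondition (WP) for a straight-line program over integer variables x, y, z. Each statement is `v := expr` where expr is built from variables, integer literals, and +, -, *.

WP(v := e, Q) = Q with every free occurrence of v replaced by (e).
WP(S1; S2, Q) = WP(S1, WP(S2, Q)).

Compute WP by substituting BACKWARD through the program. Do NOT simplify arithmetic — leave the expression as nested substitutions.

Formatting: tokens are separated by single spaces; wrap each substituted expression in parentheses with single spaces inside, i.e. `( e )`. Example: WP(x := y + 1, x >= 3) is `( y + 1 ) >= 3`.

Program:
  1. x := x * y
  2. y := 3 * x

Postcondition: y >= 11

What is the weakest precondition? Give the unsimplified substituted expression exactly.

Answer: ( 3 * ( x * y ) ) >= 11

Derivation:
post: y >= 11
stmt 2: y := 3 * x  -- replace 1 occurrence(s) of y with (3 * x)
  => ( 3 * x ) >= 11
stmt 1: x := x * y  -- replace 1 occurrence(s) of x with (x * y)
  => ( 3 * ( x * y ) ) >= 11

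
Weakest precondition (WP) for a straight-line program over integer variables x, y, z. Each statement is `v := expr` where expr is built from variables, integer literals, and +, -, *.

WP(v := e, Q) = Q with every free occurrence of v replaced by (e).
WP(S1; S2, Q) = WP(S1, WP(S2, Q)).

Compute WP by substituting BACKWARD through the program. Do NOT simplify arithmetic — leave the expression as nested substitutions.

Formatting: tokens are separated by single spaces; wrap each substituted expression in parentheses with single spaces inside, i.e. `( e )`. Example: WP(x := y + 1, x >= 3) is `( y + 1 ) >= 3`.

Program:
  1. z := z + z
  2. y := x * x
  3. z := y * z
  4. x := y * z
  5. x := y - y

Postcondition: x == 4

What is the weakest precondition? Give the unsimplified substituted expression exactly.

post: x == 4
stmt 5: x := y - y  -- replace 1 occurrence(s) of x with (y - y)
  => ( y - y ) == 4
stmt 4: x := y * z  -- replace 0 occurrence(s) of x with (y * z)
  => ( y - y ) == 4
stmt 3: z := y * z  -- replace 0 occurrence(s) of z with (y * z)
  => ( y - y ) == 4
stmt 2: y := x * x  -- replace 2 occurrence(s) of y with (x * x)
  => ( ( x * x ) - ( x * x ) ) == 4
stmt 1: z := z + z  -- replace 0 occurrence(s) of z with (z + z)
  => ( ( x * x ) - ( x * x ) ) == 4

Answer: ( ( x * x ) - ( x * x ) ) == 4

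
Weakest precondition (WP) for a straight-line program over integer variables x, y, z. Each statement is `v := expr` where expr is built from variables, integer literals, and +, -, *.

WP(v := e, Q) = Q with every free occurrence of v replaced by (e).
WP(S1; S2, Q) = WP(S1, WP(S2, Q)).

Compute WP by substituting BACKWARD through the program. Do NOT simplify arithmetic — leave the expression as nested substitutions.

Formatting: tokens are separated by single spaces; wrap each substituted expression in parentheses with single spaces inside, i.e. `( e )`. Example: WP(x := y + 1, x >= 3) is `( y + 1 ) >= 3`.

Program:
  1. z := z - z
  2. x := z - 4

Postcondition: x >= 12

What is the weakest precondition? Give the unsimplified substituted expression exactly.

Answer: ( ( z - z ) - 4 ) >= 12

Derivation:
post: x >= 12
stmt 2: x := z - 4  -- replace 1 occurrence(s) of x with (z - 4)
  => ( z - 4 ) >= 12
stmt 1: z := z - z  -- replace 1 occurrence(s) of z with (z - z)
  => ( ( z - z ) - 4 ) >= 12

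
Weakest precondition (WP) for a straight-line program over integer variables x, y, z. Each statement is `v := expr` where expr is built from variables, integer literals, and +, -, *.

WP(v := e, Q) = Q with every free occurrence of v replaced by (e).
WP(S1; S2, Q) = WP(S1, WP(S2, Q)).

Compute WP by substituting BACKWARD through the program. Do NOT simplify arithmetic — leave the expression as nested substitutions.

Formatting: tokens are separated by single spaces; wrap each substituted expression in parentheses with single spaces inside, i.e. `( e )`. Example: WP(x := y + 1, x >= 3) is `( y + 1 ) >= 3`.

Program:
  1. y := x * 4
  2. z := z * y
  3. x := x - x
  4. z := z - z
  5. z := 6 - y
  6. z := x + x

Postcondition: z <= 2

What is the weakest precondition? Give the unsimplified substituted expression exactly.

post: z <= 2
stmt 6: z := x + x  -- replace 1 occurrence(s) of z with (x + x)
  => ( x + x ) <= 2
stmt 5: z := 6 - y  -- replace 0 occurrence(s) of z with (6 - y)
  => ( x + x ) <= 2
stmt 4: z := z - z  -- replace 0 occurrence(s) of z with (z - z)
  => ( x + x ) <= 2
stmt 3: x := x - x  -- replace 2 occurrence(s) of x with (x - x)
  => ( ( x - x ) + ( x - x ) ) <= 2
stmt 2: z := z * y  -- replace 0 occurrence(s) of z with (z * y)
  => ( ( x - x ) + ( x - x ) ) <= 2
stmt 1: y := x * 4  -- replace 0 occurrence(s) of y with (x * 4)
  => ( ( x - x ) + ( x - x ) ) <= 2

Answer: ( ( x - x ) + ( x - x ) ) <= 2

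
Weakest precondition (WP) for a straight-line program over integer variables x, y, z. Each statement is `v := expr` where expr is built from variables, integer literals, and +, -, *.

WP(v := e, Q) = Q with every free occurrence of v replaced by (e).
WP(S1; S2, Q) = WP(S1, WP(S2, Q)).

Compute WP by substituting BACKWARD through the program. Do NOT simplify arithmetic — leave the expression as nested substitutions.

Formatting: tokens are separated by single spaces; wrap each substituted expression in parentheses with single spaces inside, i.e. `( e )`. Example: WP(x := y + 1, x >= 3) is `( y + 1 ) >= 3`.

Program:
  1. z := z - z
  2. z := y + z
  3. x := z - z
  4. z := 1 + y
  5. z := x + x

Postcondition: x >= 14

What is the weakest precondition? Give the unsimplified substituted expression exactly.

post: x >= 14
stmt 5: z := x + x  -- replace 0 occurrence(s) of z with (x + x)
  => x >= 14
stmt 4: z := 1 + y  -- replace 0 occurrence(s) of z with (1 + y)
  => x >= 14
stmt 3: x := z - z  -- replace 1 occurrence(s) of x with (z - z)
  => ( z - z ) >= 14
stmt 2: z := y + z  -- replace 2 occurrence(s) of z with (y + z)
  => ( ( y + z ) - ( y + z ) ) >= 14
stmt 1: z := z - z  -- replace 2 occurrence(s) of z with (z - z)
  => ( ( y + ( z - z ) ) - ( y + ( z - z ) ) ) >= 14

Answer: ( ( y + ( z - z ) ) - ( y + ( z - z ) ) ) >= 14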